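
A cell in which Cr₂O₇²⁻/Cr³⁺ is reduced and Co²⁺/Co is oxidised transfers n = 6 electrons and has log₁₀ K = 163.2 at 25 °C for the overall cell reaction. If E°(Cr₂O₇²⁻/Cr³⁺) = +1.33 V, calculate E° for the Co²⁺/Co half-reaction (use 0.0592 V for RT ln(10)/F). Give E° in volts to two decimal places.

E°cell = (0.0592/n)·log K = (0.0592/6)(163.2) = +1.610 V.
Since Cr₂O₇²⁻/Cr³⁺ is the cathode and Co²⁺/Co the anode, E°cell = E°(Cr₂O₇²⁻/Cr³⁺) − E°(Co²⁺/Co).
So E°(Co²⁺/Co) = E°(Cr₂O₇²⁻/Cr³⁺) − E°cell = (+1.33) − (+1.610) = -0.28 V.

-0.28 V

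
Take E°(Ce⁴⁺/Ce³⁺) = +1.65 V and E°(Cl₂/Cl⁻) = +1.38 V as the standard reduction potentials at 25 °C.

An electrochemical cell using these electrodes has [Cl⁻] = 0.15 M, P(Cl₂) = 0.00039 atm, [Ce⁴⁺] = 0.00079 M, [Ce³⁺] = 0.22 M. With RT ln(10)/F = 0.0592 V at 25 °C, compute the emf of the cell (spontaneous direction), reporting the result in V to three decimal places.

+0.177 V

Ce⁴⁺/Ce³⁺ is the cathode (higher E°), Cl₂/Cl⁻ the anode: E°cell = +1.65 − (+1.38) = +0.27 V, n = 2.
Overall: 2 Ce⁴⁺(aq) + 2 Cl⁻(aq) → 2 Ce³⁺(aq) + Cl₂(g)
Q = [Ce³⁺]^2·P(Cl₂) / ([Ce⁴⁺]^2·[Cl⁻]^2); log Q = 3.128.
E = E° − (0.0592/n) log Q = +0.27 − (0.0592/2)(3.128) = +0.177 V.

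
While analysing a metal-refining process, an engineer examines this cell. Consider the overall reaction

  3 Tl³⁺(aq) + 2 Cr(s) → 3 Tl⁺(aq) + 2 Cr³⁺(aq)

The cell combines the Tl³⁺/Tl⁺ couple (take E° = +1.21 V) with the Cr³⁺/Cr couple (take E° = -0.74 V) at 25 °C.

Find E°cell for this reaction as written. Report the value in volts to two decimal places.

The Tl³⁺/Tl⁺ couple has the higher reduction potential, so it is the cathode; Cr³⁺/Cr is oxidised at the anode.
E°cell = E°(cathode) − E°(anode) = (+1.21) − (-0.74) = +1.95 V.
Since E°cell > 0, the reaction is spontaneous under standard conditions.

+1.95 V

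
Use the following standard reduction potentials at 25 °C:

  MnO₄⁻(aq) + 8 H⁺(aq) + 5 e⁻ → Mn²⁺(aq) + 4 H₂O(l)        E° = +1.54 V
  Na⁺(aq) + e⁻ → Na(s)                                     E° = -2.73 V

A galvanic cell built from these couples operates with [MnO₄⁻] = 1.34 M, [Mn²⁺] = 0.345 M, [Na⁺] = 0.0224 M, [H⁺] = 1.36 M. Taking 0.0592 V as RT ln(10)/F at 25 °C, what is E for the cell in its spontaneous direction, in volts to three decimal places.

MnO₄⁻/Mn²⁺ is the cathode (higher E°), Na⁺/Na the anode: E°cell = +1.54 − (-2.73) = +4.27 V, n = 5.
Overall: MnO₄⁻(aq) + 8 H⁺(aq) + 5 Na(s) → Mn²⁺(aq) + 4 H₂O(l) + 5 Na⁺(aq)
Q = [Mn²⁺]·[Na⁺]^5 / ([MnO₄⁻]·[H⁺]^8); log Q = -9.906.
E = E° − (0.0592/n) log Q = +4.27 − (0.0592/5)(-9.906) = +4.387 V.

+4.387 V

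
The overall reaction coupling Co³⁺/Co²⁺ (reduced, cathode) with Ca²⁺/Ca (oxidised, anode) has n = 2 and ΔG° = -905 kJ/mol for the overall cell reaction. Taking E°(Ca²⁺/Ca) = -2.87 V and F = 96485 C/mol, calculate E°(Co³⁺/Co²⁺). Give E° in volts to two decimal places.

+1.82 V

E°cell = −ΔG°/(nF) = −(-905×10³)/((2)(96485)) = +4.690 V.
Since Co³⁺/Co²⁺ is the cathode and Ca²⁺/Ca the anode, E°cell = E°(Co³⁺/Co²⁺) − E°(Ca²⁺/Ca).
So E°(Co³⁺/Co²⁺) = E°cell + E°(Ca²⁺/Ca) = +4.690 + (-2.87) = +1.82 V.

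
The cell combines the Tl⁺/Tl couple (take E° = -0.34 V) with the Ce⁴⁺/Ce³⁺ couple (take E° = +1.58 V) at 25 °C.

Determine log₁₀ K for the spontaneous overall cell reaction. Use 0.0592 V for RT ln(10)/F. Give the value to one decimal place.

32.4

Cathode: Ce⁴⁺/Ce³⁺; anode: Tl⁺/Tl. E°cell = +1.92 V, n = 1.
log K = nE°cell / 0.0592 = (1)(+1.92) / 0.0592 = 32.4.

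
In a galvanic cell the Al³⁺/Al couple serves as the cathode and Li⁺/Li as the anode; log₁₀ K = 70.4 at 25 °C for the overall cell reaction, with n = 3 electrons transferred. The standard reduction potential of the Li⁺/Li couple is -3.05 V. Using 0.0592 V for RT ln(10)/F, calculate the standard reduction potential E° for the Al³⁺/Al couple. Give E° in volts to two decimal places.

E°cell = (0.0592/n)·log K = (0.0592/3)(70.4) = +1.389 V.
Since Al³⁺/Al is the cathode and Li⁺/Li the anode, E°cell = E°(Al³⁺/Al) − E°(Li⁺/Li).
So E°(Al³⁺/Al) = E°cell + E°(Li⁺/Li) = +1.389 + (-3.05) = -1.66 V.

-1.66 V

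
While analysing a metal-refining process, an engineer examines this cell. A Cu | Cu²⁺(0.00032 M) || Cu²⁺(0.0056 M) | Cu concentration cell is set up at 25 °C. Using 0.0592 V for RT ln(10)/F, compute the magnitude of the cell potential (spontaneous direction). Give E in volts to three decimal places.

For a concentration cell E°cell = 0. The 0.0056 M side is the cathode (reduction is favoured where [Cu²⁺] is higher).
With n = 2, E = −(0.0592/2) log([Cu²⁺]ₐₙ/[Cu²⁺]꜀ₐₜ) = −(0.0592/2) log(0.00032/0.0056) = −(0.0592/2)(-1.243) = +0.037 V.

+0.037 V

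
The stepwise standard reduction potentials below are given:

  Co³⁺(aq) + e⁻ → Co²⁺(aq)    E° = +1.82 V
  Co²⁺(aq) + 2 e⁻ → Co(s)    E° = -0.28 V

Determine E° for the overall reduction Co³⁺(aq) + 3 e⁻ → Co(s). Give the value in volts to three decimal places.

+0.420 V

Since ΔG° = −nFE° is additive over sequential reductions, n₃E°₃ = n₁E°₁ + n₂E°₂.
E°₃ = (1×+1.82 + 2×-0.28) / 3 = (+1.260) / 3 = +0.420 V.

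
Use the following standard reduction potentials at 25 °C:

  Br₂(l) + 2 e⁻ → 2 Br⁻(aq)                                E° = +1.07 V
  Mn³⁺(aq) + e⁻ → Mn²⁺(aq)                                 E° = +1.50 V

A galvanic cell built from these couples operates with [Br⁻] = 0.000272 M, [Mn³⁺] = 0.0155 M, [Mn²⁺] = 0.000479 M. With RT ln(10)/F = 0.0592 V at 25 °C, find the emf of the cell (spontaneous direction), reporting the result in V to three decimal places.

+0.308 V

Mn³⁺/Mn²⁺ is the cathode (higher E°), Br₂/Br⁻ the anode: E°cell = +1.50 − (+1.07) = +0.43 V, n = 2.
Overall: 2 Mn³⁺(aq) + 2 Br⁻(aq) → 2 Mn²⁺(aq) + Br₂(l)
Q = [Mn²⁺]^2 / ([Mn³⁺]^2·[Br⁻]^2); log Q = 4.111.
E = E° − (0.0592/n) log Q = +0.43 − (0.0592/2)(4.111) = +0.308 V.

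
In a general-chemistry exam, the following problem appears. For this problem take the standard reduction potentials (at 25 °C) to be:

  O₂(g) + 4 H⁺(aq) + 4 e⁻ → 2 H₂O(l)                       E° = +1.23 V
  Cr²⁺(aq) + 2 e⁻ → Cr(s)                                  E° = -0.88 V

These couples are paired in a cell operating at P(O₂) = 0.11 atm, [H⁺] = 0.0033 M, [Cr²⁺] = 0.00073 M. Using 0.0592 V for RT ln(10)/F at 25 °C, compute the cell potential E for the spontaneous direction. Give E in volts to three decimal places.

+2.042 V

O₂/H₂O is the cathode (higher E°), Cr²⁺/Cr the anode: E°cell = +1.23 − (-0.88) = +2.11 V, n = 4.
Overall: O₂(g) + 4 H⁺(aq) + 2 Cr(s) → 2 H₂O(l) + 2 Cr²⁺(aq)
Q = [Cr²⁺]^2 / (P(O₂)·[H⁺]^4); log Q = 4.611.
E = E° − (0.0592/n) log Q = +2.11 − (0.0592/4)(4.611) = +2.042 V.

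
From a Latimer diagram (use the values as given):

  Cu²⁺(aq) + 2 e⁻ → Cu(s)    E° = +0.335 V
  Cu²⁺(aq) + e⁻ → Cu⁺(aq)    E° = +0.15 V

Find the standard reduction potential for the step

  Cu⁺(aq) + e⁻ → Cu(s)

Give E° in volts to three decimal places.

+0.520 V

Sequential free energies add, so n₃E°₃ = n₁E°₁ + n₂E°₂.
With n₃ = 2, and the known step contributing 1×(+0.15) V, the unknown satisfies 1·E° = 2×(+0.335) − 1×(+0.15) = +0.520.
E° = +0.520 / 1 = +0.520 V.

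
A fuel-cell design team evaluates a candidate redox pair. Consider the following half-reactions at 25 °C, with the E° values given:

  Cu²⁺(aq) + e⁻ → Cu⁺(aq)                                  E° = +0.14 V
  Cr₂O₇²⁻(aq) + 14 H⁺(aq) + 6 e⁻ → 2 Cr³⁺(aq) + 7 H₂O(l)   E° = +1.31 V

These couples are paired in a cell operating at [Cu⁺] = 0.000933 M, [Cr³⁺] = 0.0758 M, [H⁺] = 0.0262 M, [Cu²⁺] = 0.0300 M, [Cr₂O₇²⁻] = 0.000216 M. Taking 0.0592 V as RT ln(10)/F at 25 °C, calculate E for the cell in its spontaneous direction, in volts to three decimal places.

Cr₂O₇²⁻/Cr³⁺ is the cathode (higher E°), Cu²⁺/Cu⁺ the anode: E°cell = +1.31 − (+0.14) = +1.17 V, n = 6.
Overall: Cr₂O₇²⁻(aq) + 14 H⁺(aq) + 6 Cu⁺(aq) → 2 Cr³⁺(aq) + 7 H₂O(l) + 6 Cu²⁺(aq)
Q = [Cr³⁺]^2·[Cu²⁺]^6 / ([Cr₂O₇²⁻]·[H⁺]^14·[Cu⁺]^6); log Q = 32.612.
E = E° − (0.0592/n) log Q = +1.17 − (0.0592/6)(32.612) = +0.848 V.

+0.848 V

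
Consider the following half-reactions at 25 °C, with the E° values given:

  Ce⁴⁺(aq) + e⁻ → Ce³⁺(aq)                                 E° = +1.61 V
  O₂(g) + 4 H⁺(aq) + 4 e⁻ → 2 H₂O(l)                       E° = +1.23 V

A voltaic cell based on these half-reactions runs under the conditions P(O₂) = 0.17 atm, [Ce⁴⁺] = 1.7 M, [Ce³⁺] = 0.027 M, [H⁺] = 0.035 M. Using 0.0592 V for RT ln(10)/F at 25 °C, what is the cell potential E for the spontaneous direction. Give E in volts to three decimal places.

Ce⁴⁺/Ce³⁺ is the cathode (higher E°), O₂/H₂O the anode: E°cell = +1.61 − (+1.23) = +0.38 V, n = 4.
Overall: 4 Ce⁴⁺(aq) + 2 H₂O(l) → 4 Ce³⁺(aq) + O₂(g) + 4 H⁺(aq)
Q = [Ce³⁺]^4·P(O₂)·[H⁺]^4 / ([Ce⁴⁺]^4); log Q = -13.790.
E = E° − (0.0592/n) log Q = +0.38 − (0.0592/4)(-13.790) = +0.584 V.

+0.584 V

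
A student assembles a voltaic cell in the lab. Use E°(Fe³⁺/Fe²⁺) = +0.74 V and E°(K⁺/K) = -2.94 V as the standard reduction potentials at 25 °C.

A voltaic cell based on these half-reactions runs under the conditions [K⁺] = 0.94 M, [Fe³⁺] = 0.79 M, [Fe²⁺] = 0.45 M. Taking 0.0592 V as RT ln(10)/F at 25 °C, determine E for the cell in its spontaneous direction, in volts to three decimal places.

+3.696 V

Fe³⁺/Fe²⁺ is the cathode (higher E°), K⁺/K the anode: E°cell = +0.74 − (-2.94) = +3.68 V, n = 1.
Overall: Fe³⁺(aq) + K(s) → Fe²⁺(aq) + K⁺(aq)
Q = [Fe²⁺]·[K⁺] / ([Fe³⁺]); log Q = -0.271.
E = E° − (0.0592/n) log Q = +3.68 − (0.0592/1)(-0.271) = +3.696 V.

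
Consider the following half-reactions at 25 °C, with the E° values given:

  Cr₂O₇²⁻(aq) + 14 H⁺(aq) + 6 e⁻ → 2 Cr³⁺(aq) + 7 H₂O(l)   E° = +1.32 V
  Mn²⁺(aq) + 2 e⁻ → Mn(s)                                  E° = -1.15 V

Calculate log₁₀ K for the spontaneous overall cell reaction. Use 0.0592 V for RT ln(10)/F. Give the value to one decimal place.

250.3

Cathode: Cr₂O₇²⁻/Cr³⁺; anode: Mn²⁺/Mn. E°cell = +2.47 V, n = 6.
log K = nE°cell / 0.0592 = (6)(+2.47) / 0.0592 = 250.3.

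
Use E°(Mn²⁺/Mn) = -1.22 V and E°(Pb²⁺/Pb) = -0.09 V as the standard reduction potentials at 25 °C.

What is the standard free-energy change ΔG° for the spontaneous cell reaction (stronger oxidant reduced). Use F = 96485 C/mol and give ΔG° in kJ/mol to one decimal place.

-218.1 kJ/mol

Pb²⁺/Pb (E° = -0.09 V) is the cathode; Mn²⁺/Mn (E° = -1.22 V) is the anode, so E°cell = +1.13 V.
Balancing electrons gives n = 2 (lcm of 2 and 2).
ΔG° = −nFE° = −(2)(96485)(+1.13) = -218,056 J = -218.1 kJ/mol.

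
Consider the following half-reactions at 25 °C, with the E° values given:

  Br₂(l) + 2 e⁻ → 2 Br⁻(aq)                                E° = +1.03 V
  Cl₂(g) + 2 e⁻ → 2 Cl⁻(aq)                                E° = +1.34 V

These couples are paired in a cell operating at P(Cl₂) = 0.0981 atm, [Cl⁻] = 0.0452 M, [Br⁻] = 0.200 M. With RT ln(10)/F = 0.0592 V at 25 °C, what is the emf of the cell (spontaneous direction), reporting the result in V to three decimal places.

Cl₂/Cl⁻ is the cathode (higher E°), Br₂/Br⁻ the anode: E°cell = +1.34 − (+1.03) = +0.31 V, n = 2.
Overall: Cl₂(g) + 2 Br⁻(aq) → 2 Cl⁻(aq) + Br₂(l)
Q = [Cl⁻]^2 / (P(Cl₂)·[Br⁻]^2); log Q = -0.283.
E = E° − (0.0592/n) log Q = +0.31 − (0.0592/2)(-0.283) = +0.318 V.

+0.318 V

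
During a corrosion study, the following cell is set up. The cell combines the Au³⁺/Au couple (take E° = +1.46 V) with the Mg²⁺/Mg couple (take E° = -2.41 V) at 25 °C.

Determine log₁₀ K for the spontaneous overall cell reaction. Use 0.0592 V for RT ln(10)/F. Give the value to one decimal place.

Cathode: Au³⁺/Au; anode: Mg²⁺/Mg. E°cell = +3.87 V, n = 6.
log K = nE°cell / 0.0592 = (6)(+3.87) / 0.0592 = 392.2.

392.2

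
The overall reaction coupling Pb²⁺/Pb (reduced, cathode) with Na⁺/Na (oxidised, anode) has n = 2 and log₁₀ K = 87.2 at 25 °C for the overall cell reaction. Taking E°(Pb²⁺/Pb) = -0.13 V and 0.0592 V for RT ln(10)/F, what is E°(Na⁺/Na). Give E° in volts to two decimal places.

-2.71 V

E°cell = (0.0592/n)·log K = (0.0592/2)(87.2) = +2.581 V.
Since Pb²⁺/Pb is the cathode and Na⁺/Na the anode, E°cell = E°(Pb²⁺/Pb) − E°(Na⁺/Na).
So E°(Na⁺/Na) = E°(Pb²⁺/Pb) − E°cell = (-0.13) − (+2.581) = -2.71 V.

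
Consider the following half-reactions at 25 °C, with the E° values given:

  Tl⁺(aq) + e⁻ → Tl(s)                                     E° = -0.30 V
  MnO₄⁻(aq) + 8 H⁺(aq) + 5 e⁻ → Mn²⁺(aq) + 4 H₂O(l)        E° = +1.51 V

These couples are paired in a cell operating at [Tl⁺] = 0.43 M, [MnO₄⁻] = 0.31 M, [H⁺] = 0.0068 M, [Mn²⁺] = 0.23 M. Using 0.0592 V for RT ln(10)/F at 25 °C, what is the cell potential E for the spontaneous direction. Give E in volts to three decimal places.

+1.628 V

MnO₄⁻/Mn²⁺ is the cathode (higher E°), Tl⁺/Tl the anode: E°cell = +1.51 − (-0.30) = +1.81 V, n = 5.
Overall: MnO₄⁻(aq) + 8 H⁺(aq) + 5 Tl(s) → Mn²⁺(aq) + 4 H₂O(l) + 5 Tl⁺(aq)
Q = [Mn²⁺]·[Tl⁺]^5 / ([MnO₄⁻]·[H⁺]^8); log Q = 15.378.
E = E° − (0.0592/n) log Q = +1.81 − (0.0592/5)(15.378) = +1.628 V.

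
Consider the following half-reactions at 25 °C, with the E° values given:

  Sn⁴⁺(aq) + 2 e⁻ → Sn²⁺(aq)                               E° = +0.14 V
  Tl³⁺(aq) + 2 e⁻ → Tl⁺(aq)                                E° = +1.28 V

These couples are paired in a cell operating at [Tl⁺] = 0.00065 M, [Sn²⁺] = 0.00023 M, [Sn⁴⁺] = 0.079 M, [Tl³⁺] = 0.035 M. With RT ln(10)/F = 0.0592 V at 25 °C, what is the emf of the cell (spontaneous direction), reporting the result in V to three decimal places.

+1.116 V

Tl³⁺/Tl⁺ is the cathode (higher E°), Sn⁴⁺/Sn²⁺ the anode: E°cell = +1.28 − (+0.14) = +1.14 V, n = 2.
Overall: Tl³⁺(aq) + Sn²⁺(aq) → Tl⁺(aq) + Sn⁴⁺(aq)
Q = [Tl⁺]·[Sn⁴⁺] / ([Tl³⁺]·[Sn²⁺]); log Q = 0.805.
E = E° − (0.0592/n) log Q = +1.14 − (0.0592/2)(0.805) = +1.116 V.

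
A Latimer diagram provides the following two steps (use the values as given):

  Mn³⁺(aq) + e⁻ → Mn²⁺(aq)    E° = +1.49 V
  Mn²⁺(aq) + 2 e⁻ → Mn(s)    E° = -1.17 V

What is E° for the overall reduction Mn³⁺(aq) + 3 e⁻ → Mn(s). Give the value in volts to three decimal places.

Standard free energies of sequential steps add: ΔG°₃ = ΔG°₁ + ΔG°₂, so n₃E°₃ = n₁E°₁ + n₂E°₂.
E°₃ = (1×+1.49 + 2×-1.17) / 3 = (-0.850) / 3 = -0.283 V.

-0.283 V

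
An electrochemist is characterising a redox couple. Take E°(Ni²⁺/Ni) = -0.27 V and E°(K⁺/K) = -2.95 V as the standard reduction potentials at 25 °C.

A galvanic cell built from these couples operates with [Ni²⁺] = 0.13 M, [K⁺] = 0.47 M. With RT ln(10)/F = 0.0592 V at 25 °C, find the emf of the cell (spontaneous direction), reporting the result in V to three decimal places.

+2.673 V

Ni²⁺/Ni is the cathode (higher E°), K⁺/K the anode: E°cell = -0.27 − (-2.95) = +2.68 V, n = 2.
Overall: Ni²⁺(aq) + 2 K(s) → Ni(s) + 2 K⁺(aq)
Q = [K⁺]^2 / ([Ni²⁺]); log Q = 0.230.
E = E° − (0.0592/n) log Q = +2.68 − (0.0592/2)(0.230) = +2.673 V.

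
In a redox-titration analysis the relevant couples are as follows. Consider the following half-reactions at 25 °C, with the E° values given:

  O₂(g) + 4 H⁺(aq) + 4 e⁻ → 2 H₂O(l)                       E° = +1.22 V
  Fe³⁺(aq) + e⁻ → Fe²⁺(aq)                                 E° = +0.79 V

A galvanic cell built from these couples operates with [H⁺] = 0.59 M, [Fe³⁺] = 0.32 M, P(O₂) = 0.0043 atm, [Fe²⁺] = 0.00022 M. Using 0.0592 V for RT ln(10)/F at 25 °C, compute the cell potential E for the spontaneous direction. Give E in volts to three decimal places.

+0.194 V

O₂/H₂O is the cathode (higher E°), Fe³⁺/Fe²⁺ the anode: E°cell = +1.22 − (+0.79) = +0.43 V, n = 4.
Overall: O₂(g) + 4 H⁺(aq) + 4 Fe²⁺(aq) → 2 H₂O(l) + 4 Fe³⁺(aq)
Q = [Fe³⁺]^4 / (P(O₂)·[H⁺]^4·[Fe²⁺]^4); log Q = 15.934.
E = E° − (0.0592/n) log Q = +0.43 − (0.0592/4)(15.934) = +0.194 V.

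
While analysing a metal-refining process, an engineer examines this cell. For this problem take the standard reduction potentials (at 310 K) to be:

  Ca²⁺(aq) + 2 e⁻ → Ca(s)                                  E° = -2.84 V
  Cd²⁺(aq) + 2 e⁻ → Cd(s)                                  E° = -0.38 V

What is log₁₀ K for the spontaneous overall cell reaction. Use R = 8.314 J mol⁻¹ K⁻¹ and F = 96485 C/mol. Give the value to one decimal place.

Cathode: Cd²⁺/Cd; anode: Ca²⁺/Ca. E°cell = (-0.38) − (-2.84) = +2.46 V, with n = 2.
ΔG° = −nFE° = −RT ln K, so ln K = nFE°/(RT) = (2)(96485)(+2.46) / ((8.314)(310)) = 184.185.
log₁₀ K = 184.185 / ln 10 = 80.0.

80.0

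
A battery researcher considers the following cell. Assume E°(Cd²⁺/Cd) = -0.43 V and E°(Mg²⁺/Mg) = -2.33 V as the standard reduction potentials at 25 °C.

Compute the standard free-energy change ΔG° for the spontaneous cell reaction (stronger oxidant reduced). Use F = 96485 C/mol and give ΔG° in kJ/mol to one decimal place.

Cd²⁺/Cd (E° = -0.43 V) is the cathode; Mg²⁺/Mg (E° = -2.33 V) is the anode, so E°cell = +1.90 V.
Balancing electrons gives n = 2 (lcm of 2 and 2).
ΔG° = −nFE° = −(2)(96485)(+1.90) = -366,643 J = -366.6 kJ/mol.

-366.6 kJ/mol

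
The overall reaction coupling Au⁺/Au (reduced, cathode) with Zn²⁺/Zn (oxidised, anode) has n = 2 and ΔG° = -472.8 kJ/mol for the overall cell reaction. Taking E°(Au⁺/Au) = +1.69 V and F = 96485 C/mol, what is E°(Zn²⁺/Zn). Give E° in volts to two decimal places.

E°cell = −ΔG°/(nF) = −(-472.8×10³)/((2)(96485)) = +2.450 V.
Since Au⁺/Au is the cathode and Zn²⁺/Zn the anode, E°cell = E°(Au⁺/Au) − E°(Zn²⁺/Zn).
So E°(Zn²⁺/Zn) = E°(Au⁺/Au) − E°cell = (+1.69) − (+2.450) = -0.76 V.

-0.76 V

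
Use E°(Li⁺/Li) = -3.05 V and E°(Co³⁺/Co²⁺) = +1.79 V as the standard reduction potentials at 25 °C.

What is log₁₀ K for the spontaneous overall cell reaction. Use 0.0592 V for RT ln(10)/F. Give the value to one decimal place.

Cathode: Co³⁺/Co²⁺; anode: Li⁺/Li. E°cell = +4.84 V, n = 1.
log K = nE°cell / 0.0592 = (1)(+4.84) / 0.0592 = 81.8.

81.8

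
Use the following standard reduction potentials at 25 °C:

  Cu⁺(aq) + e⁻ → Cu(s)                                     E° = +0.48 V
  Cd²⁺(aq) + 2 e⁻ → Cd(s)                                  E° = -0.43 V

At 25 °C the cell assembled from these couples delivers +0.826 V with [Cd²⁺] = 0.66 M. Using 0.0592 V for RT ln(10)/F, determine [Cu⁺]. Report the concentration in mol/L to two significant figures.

0.031 M

Cu⁺/Cu is the cathode, Cd²⁺/Cd the anode: E°cell = +0.91 V, n = 2.
Overall reaction: 2 Cu⁺(aq) + Cd(s) → 2 Cu(s) + Cd²⁺(aq); Q = [Cd²⁺]^1/[Cu⁺]^2.
From E = E° − (0.0592/n) log Q: log Q = (E° − E)·n/0.0592 = (+0.91 − (+0.826))·2/0.0592 = 2.8378.
So 2·log[Cu⁺] = 1·log(0.66) − log Q = -0.1805 − (2.8378) = -3.0183; log[Cu⁺] = -3.0183 / 2 = -1.5091; [Cu⁺] = 10^(-1.5091) ≈ 0.031 M.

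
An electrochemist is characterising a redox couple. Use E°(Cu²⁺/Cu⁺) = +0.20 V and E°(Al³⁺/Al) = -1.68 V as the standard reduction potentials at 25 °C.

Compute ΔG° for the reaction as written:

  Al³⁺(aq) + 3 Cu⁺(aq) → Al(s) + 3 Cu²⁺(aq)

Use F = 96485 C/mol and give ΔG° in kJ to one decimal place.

+544.2 kJ

As written, Al³⁺/Al is reduced (cathode) and Cu²⁺/Cu⁺ is oxidised (anode), so E°cell = (-1.68) − (+0.20) = -1.88 V.
Balancing electrons gives n = 3.
ΔG° = −nFE° = −(3)(96485)(-1.88) = 544,175 J = +544.2 kJ.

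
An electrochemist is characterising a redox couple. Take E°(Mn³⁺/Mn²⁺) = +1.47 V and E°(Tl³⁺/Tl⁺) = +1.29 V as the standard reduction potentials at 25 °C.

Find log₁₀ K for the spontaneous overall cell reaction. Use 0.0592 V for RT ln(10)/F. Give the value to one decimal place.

6.1

Cathode: Mn³⁺/Mn²⁺; anode: Tl³⁺/Tl⁺. E°cell = +0.18 V, n = 2.
log K = nE°cell / 0.0592 = (2)(+0.18) / 0.0592 = 6.1.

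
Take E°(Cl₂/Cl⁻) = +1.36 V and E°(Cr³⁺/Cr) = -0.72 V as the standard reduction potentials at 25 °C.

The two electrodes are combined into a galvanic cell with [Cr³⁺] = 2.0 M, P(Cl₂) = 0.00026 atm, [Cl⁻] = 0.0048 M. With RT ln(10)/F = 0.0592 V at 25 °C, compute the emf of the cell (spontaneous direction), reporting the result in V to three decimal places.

Cl₂/Cl⁻ is the cathode (higher E°), Cr³⁺/Cr the anode: E°cell = +1.36 − (-0.72) = +2.08 V, n = 6.
Overall: 3 Cl₂(g) + 2 Cr(s) → 6 Cl⁻(aq) + 2 Cr³⁺(aq)
Q = [Cl⁻]^6·[Cr³⁺]^2 / (P(Cl₂)^3); log Q = -2.555.
E = E° − (0.0592/n) log Q = +2.08 − (0.0592/6)(-2.555) = +2.105 V.

+2.105 V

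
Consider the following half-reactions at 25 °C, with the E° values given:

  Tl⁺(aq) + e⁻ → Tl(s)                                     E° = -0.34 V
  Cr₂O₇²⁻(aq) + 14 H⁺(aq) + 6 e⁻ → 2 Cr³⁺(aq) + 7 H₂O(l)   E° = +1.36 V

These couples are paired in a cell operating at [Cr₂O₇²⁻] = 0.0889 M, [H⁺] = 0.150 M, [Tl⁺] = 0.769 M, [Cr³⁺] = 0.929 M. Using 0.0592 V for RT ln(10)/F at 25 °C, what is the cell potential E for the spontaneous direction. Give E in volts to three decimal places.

+1.583 V

Cr₂O₇²⁻/Cr³⁺ is the cathode (higher E°), Tl⁺/Tl the anode: E°cell = +1.36 − (-0.34) = +1.70 V, n = 6.
Overall: Cr₂O₇²⁻(aq) + 14 H⁺(aq) + 6 Tl(s) → 2 Cr³⁺(aq) + 7 H₂O(l) + 6 Tl⁺(aq)
Q = [Cr³⁺]^2·[Tl⁺]^6 / ([Cr₂O₇²⁻]·[H⁺]^14); log Q = 11.837.
E = E° − (0.0592/n) log Q = +1.70 − (0.0592/6)(11.837) = +1.583 V.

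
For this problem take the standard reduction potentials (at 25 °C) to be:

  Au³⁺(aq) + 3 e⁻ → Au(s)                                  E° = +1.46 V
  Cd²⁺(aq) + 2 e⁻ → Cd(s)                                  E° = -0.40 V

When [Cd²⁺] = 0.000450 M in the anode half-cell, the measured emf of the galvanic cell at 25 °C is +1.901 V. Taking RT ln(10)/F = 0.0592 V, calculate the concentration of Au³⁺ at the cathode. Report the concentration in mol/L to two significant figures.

0.0011 M

Au³⁺/Au is the cathode, Cd²⁺/Cd the anode: E°cell = +1.86 V, n = 6.
Overall reaction: 2 Au³⁺(aq) + 3 Cd(s) → 2 Au(s) + 3 Cd²⁺(aq); Q = [Cd²⁺]^3/[Au³⁺]^2.
From E = E° − (0.0592/n) log Q: log Q = (E° − E)·n/0.0592 = (+1.86 − (+1.901))·6/0.0592 = -4.1554.
So 2·log[Au³⁺] = 3·log(0.00045) − log Q = -10.0404 − (-4.1554) = -5.8850; log[Au³⁺] = -5.8850 / 2 = -2.9425; [Au³⁺] = 10^(-2.9425) ≈ 0.0011 M.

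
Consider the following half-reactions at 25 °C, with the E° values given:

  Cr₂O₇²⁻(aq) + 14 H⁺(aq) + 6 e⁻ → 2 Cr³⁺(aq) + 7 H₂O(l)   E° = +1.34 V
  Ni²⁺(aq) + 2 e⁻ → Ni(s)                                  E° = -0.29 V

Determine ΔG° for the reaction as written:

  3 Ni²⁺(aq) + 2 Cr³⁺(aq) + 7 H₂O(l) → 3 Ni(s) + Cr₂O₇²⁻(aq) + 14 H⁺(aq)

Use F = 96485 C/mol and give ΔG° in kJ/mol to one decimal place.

+943.6 kJ/mol

As written, Ni²⁺/Ni is reduced (cathode) and Cr₂O₇²⁻/Cr³⁺ is oxidised (anode), so E°cell = (-0.29) − (+1.34) = -1.63 V.
Balancing electrons gives n = 6.
ΔG° = −nFE° = −(6)(96485)(-1.63) = 943,623 J = +943.6 kJ/mol.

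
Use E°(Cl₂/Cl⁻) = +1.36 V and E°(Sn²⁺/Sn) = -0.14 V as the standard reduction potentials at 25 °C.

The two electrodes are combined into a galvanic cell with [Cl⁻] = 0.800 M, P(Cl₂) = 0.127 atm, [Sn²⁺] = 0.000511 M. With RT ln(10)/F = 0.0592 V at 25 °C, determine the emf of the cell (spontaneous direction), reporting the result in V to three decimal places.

Cl₂/Cl⁻ is the cathode (higher E°), Sn²⁺/Sn the anode: E°cell = +1.36 − (-0.14) = +1.50 V, n = 2.
Overall: Cl₂(g) + Sn(s) → 2 Cl⁻(aq) + Sn²⁺(aq)
Q = [Cl⁻]^2·[Sn²⁺] / (P(Cl₂)); log Q = -2.589.
E = E° − (0.0592/n) log Q = +1.50 − (0.0592/2)(-2.589) = +1.577 V.

+1.577 V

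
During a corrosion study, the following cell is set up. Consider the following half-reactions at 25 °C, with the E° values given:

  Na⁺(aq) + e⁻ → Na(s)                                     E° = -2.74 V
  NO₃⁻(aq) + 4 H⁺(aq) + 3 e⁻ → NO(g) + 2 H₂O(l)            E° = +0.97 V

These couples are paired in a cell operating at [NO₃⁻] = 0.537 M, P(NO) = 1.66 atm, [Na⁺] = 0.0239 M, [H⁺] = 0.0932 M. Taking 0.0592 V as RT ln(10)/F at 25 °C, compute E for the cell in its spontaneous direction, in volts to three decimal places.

+3.715 V

NO₃⁻/NO is the cathode (higher E°), Na⁺/Na the anode: E°cell = +0.97 − (-2.74) = +3.71 V, n = 3.
Overall: NO₃⁻(aq) + 4 H⁺(aq) + 3 Na(s) → NO(g) + 2 H₂O(l) + 3 Na⁺(aq)
Q = P(NO)·[Na⁺]^3 / ([NO₃⁻]·[H⁺]^4); log Q = -0.252.
E = E° − (0.0592/n) log Q = +3.71 − (0.0592/3)(-0.252) = +3.715 V.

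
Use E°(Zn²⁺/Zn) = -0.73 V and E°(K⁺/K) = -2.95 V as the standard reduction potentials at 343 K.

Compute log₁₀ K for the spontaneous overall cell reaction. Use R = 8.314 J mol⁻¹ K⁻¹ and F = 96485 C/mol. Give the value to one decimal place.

Cathode: Zn²⁺/Zn; anode: K⁺/K. E°cell = (-0.73) − (-2.95) = +2.22 V, with n = 2.
ΔG° = −nFE° = −RT ln K, so ln K = nFE°/(RT) = (2)(96485)(+2.22) / ((8.314)(343)) = 150.224.
log₁₀ K = 150.224 / ln 10 = 65.2.

65.2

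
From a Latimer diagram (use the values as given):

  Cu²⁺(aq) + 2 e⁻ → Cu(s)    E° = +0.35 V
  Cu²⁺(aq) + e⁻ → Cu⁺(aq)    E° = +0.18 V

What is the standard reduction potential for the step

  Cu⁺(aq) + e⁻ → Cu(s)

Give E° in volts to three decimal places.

+0.520 V

Sequential free energies add, so n₃E°₃ = n₁E°₁ + n₂E°₂.
With n₃ = 2, and the known step contributing 1×(+0.18) V, the unknown satisfies 1·E° = 2×(+0.35) − 1×(+0.18) = +0.520.
E° = +0.520 / 1 = +0.520 V.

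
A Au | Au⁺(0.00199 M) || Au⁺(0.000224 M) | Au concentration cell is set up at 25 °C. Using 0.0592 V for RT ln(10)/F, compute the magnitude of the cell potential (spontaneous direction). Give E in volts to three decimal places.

+0.056 V

For a concentration cell E°cell = 0. The 0.00199 M side is the cathode (reduction is favoured where [Au⁺] is higher).
With n = 1, E = −(0.0592/1) log([Au⁺]ₐₙ/[Au⁺]꜀ₐₜ) = −(0.0592/1) log(0.000224/0.00199) = −(0.0592/1)(-0.949) = +0.056 V.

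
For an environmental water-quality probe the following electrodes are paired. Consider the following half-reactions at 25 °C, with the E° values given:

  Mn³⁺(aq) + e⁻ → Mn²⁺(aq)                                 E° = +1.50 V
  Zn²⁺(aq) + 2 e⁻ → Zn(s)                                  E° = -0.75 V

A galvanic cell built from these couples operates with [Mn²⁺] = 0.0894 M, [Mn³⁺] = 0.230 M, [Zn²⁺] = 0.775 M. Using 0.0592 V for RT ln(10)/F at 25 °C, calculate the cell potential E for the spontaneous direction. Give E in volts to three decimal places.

+2.278 V

Mn³⁺/Mn²⁺ is the cathode (higher E°), Zn²⁺/Zn the anode: E°cell = +1.50 − (-0.75) = +2.25 V, n = 2.
Overall: 2 Mn³⁺(aq) + Zn(s) → 2 Mn²⁺(aq) + Zn²⁺(aq)
Q = [Mn²⁺]^2·[Zn²⁺] / ([Mn³⁺]^2); log Q = -0.931.
E = E° − (0.0592/n) log Q = +2.25 − (0.0592/2)(-0.931) = +2.278 V.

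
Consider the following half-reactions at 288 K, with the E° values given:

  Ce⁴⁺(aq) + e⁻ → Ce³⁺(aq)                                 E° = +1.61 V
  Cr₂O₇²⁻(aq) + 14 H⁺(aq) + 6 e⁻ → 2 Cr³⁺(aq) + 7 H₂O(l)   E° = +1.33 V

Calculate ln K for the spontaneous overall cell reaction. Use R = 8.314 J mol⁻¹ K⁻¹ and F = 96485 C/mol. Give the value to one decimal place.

67.7

Cathode: Ce⁴⁺/Ce³⁺; anode: Cr₂O₇²⁻/Cr³⁺. E°cell = (+1.61) − (+1.33) = +0.28 V, with n = 6.
ΔG° = −nFE° = −RT ln K, so ln K = nFE°/(RT) = (6)(96485)(+0.28) / ((8.314)(288)) = 67.697.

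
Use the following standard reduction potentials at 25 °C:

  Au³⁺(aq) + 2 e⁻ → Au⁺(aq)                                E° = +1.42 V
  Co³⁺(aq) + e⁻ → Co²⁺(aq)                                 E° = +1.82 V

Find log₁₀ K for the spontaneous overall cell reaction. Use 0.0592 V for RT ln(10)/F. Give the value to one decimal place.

Cathode: Co³⁺/Co²⁺; anode: Au³⁺/Au⁺. E°cell = +0.40 V, n = 2.
log K = nE°cell / 0.0592 = (2)(+0.40) / 0.0592 = 13.5.

13.5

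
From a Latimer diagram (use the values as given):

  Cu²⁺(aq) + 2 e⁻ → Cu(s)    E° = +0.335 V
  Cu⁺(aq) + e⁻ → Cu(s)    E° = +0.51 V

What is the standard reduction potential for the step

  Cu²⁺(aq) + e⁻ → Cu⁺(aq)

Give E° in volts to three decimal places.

+0.160 V

Sequential free energies add, so n₃E°₃ = n₁E°₁ + n₂E°₂.
With n₃ = 2, and the known step contributing 1×(+0.51) V, the unknown satisfies 1·E° = 2×(+0.335) − 1×(+0.51) = +0.160.
E° = +0.160 / 1 = +0.160 V.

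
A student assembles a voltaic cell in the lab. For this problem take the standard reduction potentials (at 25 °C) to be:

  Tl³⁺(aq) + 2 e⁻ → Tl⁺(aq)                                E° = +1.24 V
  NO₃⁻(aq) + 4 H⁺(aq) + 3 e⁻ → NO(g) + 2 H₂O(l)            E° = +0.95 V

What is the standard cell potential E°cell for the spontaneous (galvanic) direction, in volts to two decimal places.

+0.29 V

The Tl³⁺/Tl⁺ couple has the higher reduction potential, so it is the cathode; NO₃⁻/NO is oxidised at the anode.
E°cell = E°(cathode) − E°(anode) = (+1.24) − (+0.95) = +0.29 V.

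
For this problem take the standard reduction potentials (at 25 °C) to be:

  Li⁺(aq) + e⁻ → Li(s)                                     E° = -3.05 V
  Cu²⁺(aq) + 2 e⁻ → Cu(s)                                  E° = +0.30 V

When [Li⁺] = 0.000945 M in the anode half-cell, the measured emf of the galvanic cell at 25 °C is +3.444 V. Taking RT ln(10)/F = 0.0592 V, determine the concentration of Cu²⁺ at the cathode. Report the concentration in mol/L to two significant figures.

0.0013 M

Cu²⁺/Cu is the cathode, Li⁺/Li the anode: E°cell = +3.35 V, n = 2.
Overall reaction: Cu²⁺(aq) + 2 Li(s) → Cu(s) + 2 Li⁺(aq); Q = [Li⁺]^2/[Cu²⁺]^1.
From E = E° − (0.0592/n) log Q: log Q = (E° − E)·n/0.0592 = (+3.35 − (+3.444))·2/0.0592 = -3.1757.
So 1·log[Cu²⁺] = 2·log(0.000945) − log Q = -6.0491 − (-3.1757) = -2.8734; [Cu²⁺] = 10^(-2.8734) ≈ 0.0013 M.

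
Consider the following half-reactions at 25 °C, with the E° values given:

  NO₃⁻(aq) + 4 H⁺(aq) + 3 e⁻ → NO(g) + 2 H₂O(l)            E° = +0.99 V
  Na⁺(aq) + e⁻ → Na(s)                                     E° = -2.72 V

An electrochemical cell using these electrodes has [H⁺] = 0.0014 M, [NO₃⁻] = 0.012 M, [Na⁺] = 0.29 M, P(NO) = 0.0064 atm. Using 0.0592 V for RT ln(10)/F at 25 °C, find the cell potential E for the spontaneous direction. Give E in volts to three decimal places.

+3.522 V

NO₃⁻/NO is the cathode (higher E°), Na⁺/Na the anode: E°cell = +0.99 − (-2.72) = +3.71 V, n = 3.
Overall: NO₃⁻(aq) + 4 H⁺(aq) + 3 Na(s) → NO(g) + 2 H₂O(l) + 3 Na⁺(aq)
Q = P(NO)·[Na⁺]^3 / ([NO₃⁻]·[H⁺]^4); log Q = 9.530.
E = E° − (0.0592/n) log Q = +3.71 − (0.0592/3)(9.530) = +3.522 V.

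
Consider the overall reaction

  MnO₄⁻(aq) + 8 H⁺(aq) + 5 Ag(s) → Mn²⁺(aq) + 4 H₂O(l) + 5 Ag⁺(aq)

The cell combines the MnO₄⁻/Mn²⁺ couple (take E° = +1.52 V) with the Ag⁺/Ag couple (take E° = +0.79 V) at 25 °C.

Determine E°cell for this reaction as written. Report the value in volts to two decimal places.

The MnO₄⁻/Mn²⁺ couple has the higher reduction potential, so it is the cathode; Ag⁺/Ag is oxidised at the anode.
E°cell = E°(cathode) − E°(anode) = (+1.52) − (+0.79) = +0.73 V.

+0.73 V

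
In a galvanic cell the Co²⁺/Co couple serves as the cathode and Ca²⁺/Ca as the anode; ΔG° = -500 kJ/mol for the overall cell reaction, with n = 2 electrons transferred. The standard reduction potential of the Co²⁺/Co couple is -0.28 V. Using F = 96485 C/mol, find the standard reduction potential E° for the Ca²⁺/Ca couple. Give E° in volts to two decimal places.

-2.87 V

E°cell = −ΔG°/(nF) = −(-500×10³)/((2)(96485)) = +2.591 V.
Since Co²⁺/Co is the cathode and Ca²⁺/Ca the anode, E°cell = E°(Co²⁺/Co) − E°(Ca²⁺/Ca).
So E°(Ca²⁺/Ca) = E°(Co²⁺/Co) − E°cell = (-0.28) − (+2.591) = -2.87 V.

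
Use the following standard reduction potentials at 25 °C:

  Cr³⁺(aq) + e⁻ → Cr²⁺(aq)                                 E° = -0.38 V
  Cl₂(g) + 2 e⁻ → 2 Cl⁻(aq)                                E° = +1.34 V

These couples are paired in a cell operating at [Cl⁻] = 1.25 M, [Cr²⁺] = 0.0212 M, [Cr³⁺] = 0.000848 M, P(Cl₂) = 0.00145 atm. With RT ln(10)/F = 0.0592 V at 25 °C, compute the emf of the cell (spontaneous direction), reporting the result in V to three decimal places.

+1.713 V

Cl₂/Cl⁻ is the cathode (higher E°), Cr³⁺/Cr²⁺ the anode: E°cell = +1.34 − (-0.38) = +1.72 V, n = 2.
Overall: Cl₂(g) + 2 Cr²⁺(aq) → 2 Cl⁻(aq) + 2 Cr³⁺(aq)
Q = [Cl⁻]^2·[Cr³⁺]^2 / (P(Cl₂)·[Cr²⁺]^2); log Q = 0.237.
E = E° − (0.0592/n) log Q = +1.72 − (0.0592/2)(0.237) = +1.713 V.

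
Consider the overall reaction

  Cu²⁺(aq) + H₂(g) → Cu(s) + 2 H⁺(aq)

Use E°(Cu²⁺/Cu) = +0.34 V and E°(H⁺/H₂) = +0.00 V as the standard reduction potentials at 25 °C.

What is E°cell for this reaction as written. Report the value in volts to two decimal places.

+0.34 V

The Cu²⁺/Cu couple has the higher reduction potential, so it is the cathode; H⁺/H₂ is oxidised at the anode.
E°cell = E°(cathode) − E°(anode) = (+0.34) − (+0.00) = +0.34 V.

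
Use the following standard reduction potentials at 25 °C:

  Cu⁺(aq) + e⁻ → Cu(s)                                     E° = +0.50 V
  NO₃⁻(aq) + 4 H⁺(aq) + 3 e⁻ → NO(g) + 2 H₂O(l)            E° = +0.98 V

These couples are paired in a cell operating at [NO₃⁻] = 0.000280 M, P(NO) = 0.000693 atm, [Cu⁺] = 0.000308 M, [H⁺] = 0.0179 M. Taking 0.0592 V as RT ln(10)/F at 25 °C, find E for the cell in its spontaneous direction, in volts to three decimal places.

+0.542 V

NO₃⁻/NO is the cathode (higher E°), Cu⁺/Cu the anode: E°cell = +0.98 − (+0.50) = +0.48 V, n = 3.
Overall: NO₃⁻(aq) + 4 H⁺(aq) + 3 Cu(s) → NO(g) + 2 H₂O(l) + 3 Cu⁺(aq)
Q = P(NO)·[Cu⁺]^3 / ([NO₃⁻]·[H⁺]^4); log Q = -3.152.
E = E° − (0.0592/n) log Q = +0.48 − (0.0592/3)(-3.152) = +0.542 V.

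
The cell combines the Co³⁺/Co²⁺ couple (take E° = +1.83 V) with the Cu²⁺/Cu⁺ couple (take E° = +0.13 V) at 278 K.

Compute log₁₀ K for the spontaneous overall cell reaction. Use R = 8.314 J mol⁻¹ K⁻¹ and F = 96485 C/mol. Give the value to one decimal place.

Cathode: Co³⁺/Co²⁺; anode: Cu²⁺/Cu⁺. E°cell = (+1.83) − (+0.13) = +1.70 V, with n = 1.
ΔG° = −nFE° = −RT ln K, so ln K = nFE°/(RT) = (1)(96485)(+1.70) / ((8.314)(278)) = 70.967.
log₁₀ K = 70.967 / ln 10 = 30.8.

30.8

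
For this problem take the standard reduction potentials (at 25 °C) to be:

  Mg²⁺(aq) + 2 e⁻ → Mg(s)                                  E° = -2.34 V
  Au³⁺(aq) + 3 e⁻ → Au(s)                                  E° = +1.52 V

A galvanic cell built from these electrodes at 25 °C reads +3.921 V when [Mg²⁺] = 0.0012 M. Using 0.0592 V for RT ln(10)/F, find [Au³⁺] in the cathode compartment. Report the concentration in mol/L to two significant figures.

0.051 M

Au³⁺/Au is the cathode, Mg²⁺/Mg the anode: E°cell = +3.86 V, n = 6.
Overall reaction: 2 Au³⁺(aq) + 3 Mg(s) → 2 Au(s) + 3 Mg²⁺(aq); Q = [Mg²⁺]^3/[Au³⁺]^2.
From E = E° − (0.0592/n) log Q: log Q = (E° − E)·n/0.0592 = (+3.86 − (+3.921))·6/0.0592 = -6.1824.
So 2·log[Au³⁺] = 3·log(0.0012) − log Q = -8.7625 − (-6.1824) = -2.5801; log[Au³⁺] = -2.5801 / 2 = -1.2900; [Au³⁺] = 10^(-1.2900) ≈ 0.051 M.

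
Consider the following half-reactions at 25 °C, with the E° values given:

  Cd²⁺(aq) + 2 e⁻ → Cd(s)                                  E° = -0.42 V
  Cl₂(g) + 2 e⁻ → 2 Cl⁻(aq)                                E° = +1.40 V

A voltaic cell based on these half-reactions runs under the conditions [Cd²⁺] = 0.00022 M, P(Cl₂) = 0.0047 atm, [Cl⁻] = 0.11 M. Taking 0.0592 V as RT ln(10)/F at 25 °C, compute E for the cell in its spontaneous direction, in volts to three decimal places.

+1.916 V

Cl₂/Cl⁻ is the cathode (higher E°), Cd²⁺/Cd the anode: E°cell = +1.40 − (-0.42) = +1.82 V, n = 2.
Overall: Cl₂(g) + Cd(s) → 2 Cl⁻(aq) + Cd²⁺(aq)
Q = [Cl⁻]^2·[Cd²⁺] / (P(Cl₂)); log Q = -3.247.
E = E° − (0.0592/n) log Q = +1.82 − (0.0592/2)(-3.247) = +1.916 V.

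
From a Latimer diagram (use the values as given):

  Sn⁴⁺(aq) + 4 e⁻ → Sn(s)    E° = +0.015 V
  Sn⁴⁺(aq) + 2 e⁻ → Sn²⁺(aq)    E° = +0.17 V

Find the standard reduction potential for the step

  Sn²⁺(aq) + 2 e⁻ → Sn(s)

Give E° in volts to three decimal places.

Sequential free energies add, so n₃E°₃ = n₁E°₁ + n₂E°₂.
With n₃ = 4, and the known step contributing 2×(+0.17) V, the unknown satisfies 2·E° = 4×(+0.015) − 2×(+0.17) = -0.280.
E° = -0.280 / 2 = -0.140 V.

-0.140 V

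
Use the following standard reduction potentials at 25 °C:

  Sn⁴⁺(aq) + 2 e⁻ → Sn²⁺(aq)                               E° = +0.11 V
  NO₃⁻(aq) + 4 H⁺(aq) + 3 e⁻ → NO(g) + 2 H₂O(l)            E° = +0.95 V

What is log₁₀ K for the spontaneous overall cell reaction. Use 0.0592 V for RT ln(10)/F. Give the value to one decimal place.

85.1

Cathode: NO₃⁻/NO; anode: Sn⁴⁺/Sn²⁺. E°cell = +0.84 V, n = 6.
log K = nE°cell / 0.0592 = (6)(+0.84) / 0.0592 = 85.1.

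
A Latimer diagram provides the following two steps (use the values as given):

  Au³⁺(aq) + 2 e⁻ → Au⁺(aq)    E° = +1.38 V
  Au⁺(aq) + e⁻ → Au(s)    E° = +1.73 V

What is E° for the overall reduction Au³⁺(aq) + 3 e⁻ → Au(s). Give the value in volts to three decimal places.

Standard free energies of sequential steps add: ΔG°₃ = ΔG°₁ + ΔG°₂, so n₃E°₃ = n₁E°₁ + n₂E°₂.
E°₃ = (2×+1.38 + 1×+1.73) / 3 = (+4.490) / 3 = +1.497 V.

+1.497 V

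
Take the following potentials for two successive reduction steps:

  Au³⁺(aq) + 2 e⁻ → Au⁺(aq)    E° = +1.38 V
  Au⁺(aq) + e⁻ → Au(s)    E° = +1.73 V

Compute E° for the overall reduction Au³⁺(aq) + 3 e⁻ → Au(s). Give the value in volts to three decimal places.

Since ΔG° = −nFE° is additive over sequential reductions, n₃E°₃ = n₁E°₁ + n₂E°₂.
E°₃ = (2×+1.38 + 1×+1.73) / 3 = (+4.490) / 3 = +1.497 V.
Simply averaging or adding the two E° values would be wrong; the electron-weighted sum is required.

+1.497 V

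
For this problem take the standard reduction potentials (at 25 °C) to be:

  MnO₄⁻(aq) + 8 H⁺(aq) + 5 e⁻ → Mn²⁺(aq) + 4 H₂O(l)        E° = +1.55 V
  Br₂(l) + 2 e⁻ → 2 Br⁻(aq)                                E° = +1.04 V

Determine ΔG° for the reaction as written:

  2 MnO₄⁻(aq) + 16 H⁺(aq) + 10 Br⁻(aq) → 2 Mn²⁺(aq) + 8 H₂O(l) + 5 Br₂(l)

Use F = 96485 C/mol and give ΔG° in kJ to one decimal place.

-492.1 kJ

As written, MnO₄⁻/Mn²⁺ is reduced (cathode) and Br₂/Br⁻ is oxidised (anode), so E°cell = (+1.55) − (+1.04) = +0.51 V.
Balancing electrons gives n = 10.
ΔG° = −nFE° = −(10)(96485)(+0.51) = -492,074 J = -492.1 kJ.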